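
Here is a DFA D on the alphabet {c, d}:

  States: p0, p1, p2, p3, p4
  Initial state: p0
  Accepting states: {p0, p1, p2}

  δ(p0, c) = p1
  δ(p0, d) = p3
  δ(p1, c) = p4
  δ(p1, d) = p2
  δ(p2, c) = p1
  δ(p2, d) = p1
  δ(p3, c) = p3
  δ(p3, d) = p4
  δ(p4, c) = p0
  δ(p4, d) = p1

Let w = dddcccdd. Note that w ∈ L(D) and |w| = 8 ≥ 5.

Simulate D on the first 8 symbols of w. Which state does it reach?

Run of D on the first 8 characters of w = d d d c c c d d:
  step 0: p0  (start)
  step 1: p3  (read d: p0→p3)
  step 2: p4  (read d: p3→p4)
  step 3: p1  (read d: p4→p1)
  step 4: p4  (read c: p1→p4)
  step 5: p0  (read c: p4→p0)
  step 6: p1  (read c: p0→p1)
  step 7: p2  (read d: p1→p2)
  step 8: p1  (read d: p2→p1)

After reading 8 characters, D is in state p1.

p1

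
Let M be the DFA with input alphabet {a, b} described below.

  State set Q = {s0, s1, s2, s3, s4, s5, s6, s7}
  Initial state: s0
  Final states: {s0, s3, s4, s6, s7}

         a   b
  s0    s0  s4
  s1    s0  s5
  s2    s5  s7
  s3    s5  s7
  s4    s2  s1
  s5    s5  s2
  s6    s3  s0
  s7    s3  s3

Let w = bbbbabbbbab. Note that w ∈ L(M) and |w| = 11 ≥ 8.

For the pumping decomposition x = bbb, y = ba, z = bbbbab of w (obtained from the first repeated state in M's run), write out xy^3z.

xy^3z = bbb·ba·ba·ba·bbbbab = bbbbabababbbbab.
Reading y = ba takes M from s5 back to s5, so after x·y·y·y the machine is still in s5, and z then leads to the accepting state s7. Hence bbbbabababbbbab ∈ L(M).

bbbbabababbbbab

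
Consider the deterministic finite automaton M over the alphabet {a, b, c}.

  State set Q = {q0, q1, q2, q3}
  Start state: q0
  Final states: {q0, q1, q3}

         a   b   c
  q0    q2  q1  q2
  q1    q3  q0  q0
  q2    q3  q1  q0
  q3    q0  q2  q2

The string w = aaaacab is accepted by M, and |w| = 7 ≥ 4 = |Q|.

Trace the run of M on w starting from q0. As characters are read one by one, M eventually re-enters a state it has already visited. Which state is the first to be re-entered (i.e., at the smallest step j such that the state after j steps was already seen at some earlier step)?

State sequence: q0 -a-> q2 -a-> q3 -a-> q0 -a-> q2 -c-> q0 -a-> q2 -b-> q1
First repeat at step 3: q0 was already visited.

The earliest repeat is at step j = 3: M is in q0, which it already visited at step i = 0.
Since M has 4 states, any run of length ≥ 4 visits 4+1 states, so by pigeonhole some state repeats within the first 4 steps — that repeat gives the pumpable loop.

q0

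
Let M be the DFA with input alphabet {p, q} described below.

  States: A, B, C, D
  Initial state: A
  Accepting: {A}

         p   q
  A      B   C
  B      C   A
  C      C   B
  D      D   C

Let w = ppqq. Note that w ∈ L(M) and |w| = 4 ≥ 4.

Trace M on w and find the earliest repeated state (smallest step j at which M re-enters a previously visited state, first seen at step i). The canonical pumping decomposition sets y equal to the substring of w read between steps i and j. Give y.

State sequence: A -p-> B -p-> C -q-> B -q-> A
First repeat at step 3: B was already visited.

So i = 1, j = 3, giving x = w[0:1] = p, y = w[1:3] = pq, z = w[3:4] = q.
Check: |xy| = 3 ≤ 4 and |y| = 2 ≥ 1. Reading y takes M from B back to B, so every xyⁱz is accepted.

pq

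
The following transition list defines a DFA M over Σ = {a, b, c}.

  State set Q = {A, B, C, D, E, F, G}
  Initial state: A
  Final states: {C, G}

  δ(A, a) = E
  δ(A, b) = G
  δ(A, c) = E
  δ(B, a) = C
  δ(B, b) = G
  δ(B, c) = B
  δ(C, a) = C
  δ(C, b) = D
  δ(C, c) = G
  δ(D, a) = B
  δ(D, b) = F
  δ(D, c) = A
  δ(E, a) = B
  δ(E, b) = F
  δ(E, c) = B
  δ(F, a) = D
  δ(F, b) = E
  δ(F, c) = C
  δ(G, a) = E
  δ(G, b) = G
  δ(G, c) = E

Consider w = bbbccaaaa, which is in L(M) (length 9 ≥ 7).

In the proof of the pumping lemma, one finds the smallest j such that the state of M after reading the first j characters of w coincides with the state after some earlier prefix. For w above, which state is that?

Run of M on w = b b b c c a a a a:
  step 0: A  (start)
  step 1: G  (read b: A→G)
  step 2: G  (read b: G→G)   ← first repeat (G seen earlier)
  step 3: G  (read b: G→G)
  step 4: E  (read c: G→E)
  step 5: B  (read c: E→B)
  step 6: C  (read a: B→C)
  step 7: C  (read a: C→C)
  step 8: C  (read a: C→C)
  step 9: C  (read a: C→C)

The earliest repeat is at step j = 2: M is in G, which it already visited at step i = 1.
With |Q| = 7, pigeonhole forces a state repeat no later than step 7; the substring read between the first and second visits to that state can be pumped.

G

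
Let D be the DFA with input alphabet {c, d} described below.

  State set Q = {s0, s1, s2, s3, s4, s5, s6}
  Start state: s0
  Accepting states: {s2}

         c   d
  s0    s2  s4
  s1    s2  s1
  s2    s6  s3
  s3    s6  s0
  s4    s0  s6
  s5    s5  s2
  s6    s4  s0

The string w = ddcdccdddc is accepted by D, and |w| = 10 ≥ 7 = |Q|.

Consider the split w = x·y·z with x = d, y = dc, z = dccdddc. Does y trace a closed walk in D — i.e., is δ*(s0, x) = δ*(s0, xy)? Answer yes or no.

yes

State sequence: s0 -d-> s4 -d-> s6 -c-> s4

After x (step 1): s4. After xy (step 3): s4.
They match, so y = dc drives D around a cycle from s4 back to itself; pumping y any number of times keeps D in s4 before reading z, and xyⁱz ∈ L(D) for every i ≥ 0.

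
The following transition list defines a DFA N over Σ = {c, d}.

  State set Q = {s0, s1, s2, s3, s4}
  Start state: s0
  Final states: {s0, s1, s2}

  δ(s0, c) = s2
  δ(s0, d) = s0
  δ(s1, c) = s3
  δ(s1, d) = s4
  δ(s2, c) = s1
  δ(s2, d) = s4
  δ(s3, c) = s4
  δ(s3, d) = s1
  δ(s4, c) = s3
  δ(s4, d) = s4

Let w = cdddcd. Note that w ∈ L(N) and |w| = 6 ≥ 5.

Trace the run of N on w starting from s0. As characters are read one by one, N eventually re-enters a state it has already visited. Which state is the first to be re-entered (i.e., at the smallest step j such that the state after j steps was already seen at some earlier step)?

Run of N on w = c d d d c d:
  step 0: s0  (start)
  step 1: s2  (read c: s0→s2)
  step 2: s4  (read d: s2→s4)
  step 3: s4  (read d: s4→s4)   ← first repeat (s4 seen earlier)
  step 4: s4  (read d: s4→s4)
  step 5: s3  (read c: s4→s3)
  step 6: s1  (read d: s3→s1)

The earliest repeat is at step j = 3: N is in s4, which it already visited at step i = 2.
Pumping length from the standard proof: p = 5 (the number of states). The repeated state found above gives |xy| = j ≤ 5 and |y| = j − i ≥ 1.

s4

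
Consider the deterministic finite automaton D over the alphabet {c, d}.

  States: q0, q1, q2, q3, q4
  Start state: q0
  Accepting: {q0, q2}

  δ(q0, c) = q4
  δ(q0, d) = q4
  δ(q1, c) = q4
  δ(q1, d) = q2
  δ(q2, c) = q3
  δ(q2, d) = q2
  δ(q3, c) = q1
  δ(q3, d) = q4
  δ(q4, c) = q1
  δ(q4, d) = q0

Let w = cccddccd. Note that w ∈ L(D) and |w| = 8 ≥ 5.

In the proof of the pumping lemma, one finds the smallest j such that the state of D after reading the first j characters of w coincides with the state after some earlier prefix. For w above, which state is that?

Run of D on w = c c c d d c c d:
  step 0: q0  (start)
  step 1: q4  (read c: q0→q4)
  step 2: q1  (read c: q4→q1)
  step 3: q4  (read c: q1→q4)   ← first repeat (q4 seen earlier)
  step 4: q0  (read d: q4→q0)
  step 5: q4  (read d: q0→q4)
  step 6: q1  (read c: q4→q1)
  step 7: q4  (read c: q1→q4)
  step 8: q0  (read d: q4→q0)

The earliest repeat is at step j = 3: D is in q4, which it already visited at step i = 1.
With |Q| = 5, pigeonhole forces a state repeat no later than step 5; the substring read between the first and second visits to that state can be pumped.

q4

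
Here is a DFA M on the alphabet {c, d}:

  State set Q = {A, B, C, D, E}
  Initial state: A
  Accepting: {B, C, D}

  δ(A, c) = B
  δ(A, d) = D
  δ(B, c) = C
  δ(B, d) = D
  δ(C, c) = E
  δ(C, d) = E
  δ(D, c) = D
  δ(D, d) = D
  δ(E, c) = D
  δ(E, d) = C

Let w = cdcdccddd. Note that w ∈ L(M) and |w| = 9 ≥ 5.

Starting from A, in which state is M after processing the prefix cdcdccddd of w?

State sequence: A -c-> B -d-> D -c-> D -d-> D -c-> D -c-> D -d-> D -d-> D -d-> D

After reading 9 characters, M is in state D.

D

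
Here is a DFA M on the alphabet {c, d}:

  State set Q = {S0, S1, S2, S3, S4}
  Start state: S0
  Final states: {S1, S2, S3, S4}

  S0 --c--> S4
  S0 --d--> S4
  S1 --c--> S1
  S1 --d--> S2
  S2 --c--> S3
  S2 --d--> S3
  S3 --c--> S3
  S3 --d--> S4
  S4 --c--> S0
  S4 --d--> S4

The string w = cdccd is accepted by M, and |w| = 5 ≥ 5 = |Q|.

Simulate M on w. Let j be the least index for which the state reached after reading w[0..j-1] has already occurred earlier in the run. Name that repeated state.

Run of M on w = c d c c d:
  step 0: S0  (start)
  step 1: S4  (read c: S0→S4)
  step 2: S4  (read d: S4→S4)   ← first repeat (S4 seen earlier)
  step 3: S0  (read c: S4→S0)
  step 4: S4  (read c: S0→S4)
  step 5: S4  (read d: S4→S4)

The earliest repeat is at step j = 2: M is in S4, which it already visited at step i = 1.
The DFA has 5 states, so the proof of the pumping lemma guarantees a repeated state among the first 5+1 visited; the segment between the two visits is the pumpable y.

S4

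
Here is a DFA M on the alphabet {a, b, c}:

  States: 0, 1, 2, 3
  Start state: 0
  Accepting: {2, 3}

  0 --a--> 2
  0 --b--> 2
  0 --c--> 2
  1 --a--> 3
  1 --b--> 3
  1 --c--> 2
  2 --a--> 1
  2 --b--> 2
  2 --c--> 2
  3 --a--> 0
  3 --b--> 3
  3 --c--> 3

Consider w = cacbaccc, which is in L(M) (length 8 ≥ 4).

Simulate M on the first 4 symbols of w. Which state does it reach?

2

Run of M on the first 4 characters of w = c a c b:
  step 0: 0  (start)
  step 1: 2  (read c: 0→2)
  step 2: 1  (read a: 2→1)
  step 3: 2  (read c: 1→2)
  step 4: 2  (read b: 2→2)

After reading 4 characters, M is in state 2.
(This kind of state-tracing is the core of the pumping-lemma construction: with 4 states, pigeonhole forces a repeat within the first 4 steps.)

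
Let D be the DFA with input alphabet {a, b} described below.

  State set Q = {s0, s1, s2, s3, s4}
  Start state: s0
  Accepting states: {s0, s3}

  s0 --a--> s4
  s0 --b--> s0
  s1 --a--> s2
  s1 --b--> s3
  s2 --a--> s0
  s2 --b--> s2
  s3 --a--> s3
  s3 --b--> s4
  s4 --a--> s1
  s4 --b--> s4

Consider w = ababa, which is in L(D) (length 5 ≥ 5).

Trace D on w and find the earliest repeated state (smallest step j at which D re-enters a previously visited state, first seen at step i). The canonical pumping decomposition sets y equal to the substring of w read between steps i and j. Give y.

b

State sequence: s0 -a-> s4 -b-> s4 -a-> s1 -b-> s3 -a-> s3
First repeat at step 2: s4 was already visited.

So i = 1, j = 2, giving x = w[0:1] = a, y = w[1:2] = b, z = w[2:5] = aba.
Check: |xy| = 2 ≤ 5 and |y| = 1 ≥ 1. Reading y takes D from s4 back to s4, so every xyⁱz is accepted.
The DFA has 5 states, so the proof of the pumping lemma guarantees a repeated state among the first 5+1 visited; the segment between the two visits is the pumpable y.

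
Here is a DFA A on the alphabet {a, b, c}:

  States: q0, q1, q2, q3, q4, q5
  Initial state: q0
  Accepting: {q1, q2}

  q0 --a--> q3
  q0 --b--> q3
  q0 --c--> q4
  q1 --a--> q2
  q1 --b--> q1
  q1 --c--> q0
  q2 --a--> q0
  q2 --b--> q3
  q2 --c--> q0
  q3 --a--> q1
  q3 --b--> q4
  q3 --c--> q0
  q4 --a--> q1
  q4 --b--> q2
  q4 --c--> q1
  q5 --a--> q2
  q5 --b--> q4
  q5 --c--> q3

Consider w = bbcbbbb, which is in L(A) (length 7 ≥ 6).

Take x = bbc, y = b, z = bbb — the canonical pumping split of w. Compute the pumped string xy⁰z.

xy⁰z = xz = bbc·bbb = bbcbbb.
Reading y = b takes A from q1 back to q1, so after x the machine is still in q1, and z then leads to the accepting state q1. Hence bbcbbb ∈ L(A).

bbcbbb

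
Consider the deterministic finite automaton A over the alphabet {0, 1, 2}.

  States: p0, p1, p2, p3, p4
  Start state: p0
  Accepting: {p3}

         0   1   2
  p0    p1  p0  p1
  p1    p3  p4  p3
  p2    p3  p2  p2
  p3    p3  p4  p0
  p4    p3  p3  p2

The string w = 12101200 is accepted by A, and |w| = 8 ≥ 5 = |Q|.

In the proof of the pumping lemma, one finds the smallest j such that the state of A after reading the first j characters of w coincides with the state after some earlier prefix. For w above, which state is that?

p0

Run of A on w = 1 2 1 0 1 2 0 0:
  step 0: p0  (start)
  step 1: p0  (read 1: p0→p0)   ← first repeat (p0 seen earlier)
  step 2: p1  (read 2: p0→p1)
  step 3: p4  (read 1: p1→p4)
  step 4: p3  (read 0: p4→p3)
  step 5: p4  (read 1: p3→p4)
  step 6: p2  (read 2: p4→p2)
  step 7: p3  (read 0: p2→p3)
  step 8: p3  (read 0: p3→p3)

The earliest repeat is at step j = 1: A is in p0, which it already visited at step i = 0.
The DFA has 5 states, so the proof of the pumping lemma guarantees a repeated state among the first 5+1 visited; the segment between the two visits is the pumpable y.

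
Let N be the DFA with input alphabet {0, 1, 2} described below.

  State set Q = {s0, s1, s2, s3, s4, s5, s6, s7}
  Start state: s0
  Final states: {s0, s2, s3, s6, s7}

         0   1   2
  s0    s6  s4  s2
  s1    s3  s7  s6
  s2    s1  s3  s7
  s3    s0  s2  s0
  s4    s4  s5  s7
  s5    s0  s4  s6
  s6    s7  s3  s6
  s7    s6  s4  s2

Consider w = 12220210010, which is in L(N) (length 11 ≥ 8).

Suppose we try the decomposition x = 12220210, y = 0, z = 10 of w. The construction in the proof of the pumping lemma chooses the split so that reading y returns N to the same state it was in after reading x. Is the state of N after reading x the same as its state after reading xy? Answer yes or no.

no

Run of N on the first 9 characters of w = 1 2 2 2 0 2 1 0 0:
  step 0: s0  (start)
  step 1: s4  (read 1: s0→s4)
  step 2: s7  (read 2: s4→s7)
  step 3: s2  (read 2: s7→s2)
  step 4: s7  (read 2: s2→s7)
  step 5: s6  (read 0: s7→s6)
  step 6: s6  (read 2: s6→s6)
  step 7: s3  (read 1: s6→s3)
  step 8: s0  (read 0: s3→s0)
  step 9: s6  (read 0: s0→s6)

After x (step 8): s0. After xy (step 9): s6.
They differ (s0 ≠ s6), so y is not a cycle from the state after x; this split is not the one the pumping-lemma construction produces, and pumping y need not keep the string in L(N).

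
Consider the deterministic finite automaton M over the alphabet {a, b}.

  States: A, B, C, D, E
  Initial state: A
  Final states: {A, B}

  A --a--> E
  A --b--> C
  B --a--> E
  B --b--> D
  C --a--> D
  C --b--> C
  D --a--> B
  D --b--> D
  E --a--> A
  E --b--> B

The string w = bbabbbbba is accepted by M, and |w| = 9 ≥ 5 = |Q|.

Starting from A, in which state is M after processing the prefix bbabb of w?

D

Run of M on the first 5 characters of w = b b a b b:
  step 0: A  (start)
  step 1: C  (read b: A→C)
  step 2: C  (read b: C→C)
  step 3: D  (read a: C→D)
  step 4: D  (read b: D→D)
  step 5: D  (read b: D→D)

After reading 5 characters, M is in state D.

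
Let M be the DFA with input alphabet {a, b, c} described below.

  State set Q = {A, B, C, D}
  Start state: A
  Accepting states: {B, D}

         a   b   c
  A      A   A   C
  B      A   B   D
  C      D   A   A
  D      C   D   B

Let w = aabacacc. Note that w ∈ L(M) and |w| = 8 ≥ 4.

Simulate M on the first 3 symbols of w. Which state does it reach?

Run of M on the first 3 characters of w = a a b:
  step 0: A  (start)
  step 1: A  (read a: A→A)
  step 2: A  (read a: A→A)
  step 3: A  (read b: A→A)

After reading 3 characters, M is in state A.
(This kind of state-tracing is the core of the pumping-lemma construction: with 4 states, pigeonhole forces a repeat within the first 4 steps.)

A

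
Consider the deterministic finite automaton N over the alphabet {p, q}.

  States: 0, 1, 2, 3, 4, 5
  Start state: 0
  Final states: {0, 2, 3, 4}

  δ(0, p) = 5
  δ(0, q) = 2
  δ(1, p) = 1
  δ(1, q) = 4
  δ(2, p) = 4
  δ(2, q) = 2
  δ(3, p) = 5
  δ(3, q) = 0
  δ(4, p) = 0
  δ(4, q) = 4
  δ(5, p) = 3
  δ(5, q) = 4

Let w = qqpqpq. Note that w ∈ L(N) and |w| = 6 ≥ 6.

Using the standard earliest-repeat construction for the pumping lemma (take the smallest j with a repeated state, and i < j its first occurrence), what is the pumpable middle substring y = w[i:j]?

q

State sequence: 0 -q-> 2 -q-> 2 -p-> 4 -q-> 4 -p-> 0 -q-> 2
First repeat at step 2: 2 was already visited.

So i = 1, j = 2, giving x = w[0:1] = q, y = w[1:2] = q, z = w[2:6] = pqpq.
Check: |xy| = 2 ≤ 6 and |y| = 1 ≥ 1. Reading y takes N from 2 back to 2, so every xyⁱz is accepted.
The DFA has 6 states, so the proof of the pumping lemma guarantees a repeated state among the first 6+1 visited; the segment between the two visits is the pumpable y.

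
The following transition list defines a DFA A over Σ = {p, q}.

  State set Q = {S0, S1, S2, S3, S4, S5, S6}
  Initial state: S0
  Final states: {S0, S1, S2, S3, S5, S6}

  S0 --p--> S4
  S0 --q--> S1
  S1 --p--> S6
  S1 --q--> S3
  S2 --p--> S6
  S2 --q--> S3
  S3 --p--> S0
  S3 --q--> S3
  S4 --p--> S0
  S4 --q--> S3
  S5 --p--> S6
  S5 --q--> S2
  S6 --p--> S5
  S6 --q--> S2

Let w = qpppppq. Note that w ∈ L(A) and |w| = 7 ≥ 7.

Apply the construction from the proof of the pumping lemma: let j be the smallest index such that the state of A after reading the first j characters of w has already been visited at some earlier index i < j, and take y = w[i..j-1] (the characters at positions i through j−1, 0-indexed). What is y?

pp

State sequence: S0 -q-> S1 -p-> S6 -p-> S5 -p-> S6 -p-> S5 -p-> S6 -q-> S2
First repeat at step 4: S6 was already visited.

So i = 2, j = 4, giving x = w[0:2] = qp, y = w[2:4] = pp, z = w[4:7] = ppq.
Check: |xy| = 4 ≤ 7 and |y| = 2 ≥ 1. Reading y takes A from S6 back to S6, so every xyⁱz is accepted.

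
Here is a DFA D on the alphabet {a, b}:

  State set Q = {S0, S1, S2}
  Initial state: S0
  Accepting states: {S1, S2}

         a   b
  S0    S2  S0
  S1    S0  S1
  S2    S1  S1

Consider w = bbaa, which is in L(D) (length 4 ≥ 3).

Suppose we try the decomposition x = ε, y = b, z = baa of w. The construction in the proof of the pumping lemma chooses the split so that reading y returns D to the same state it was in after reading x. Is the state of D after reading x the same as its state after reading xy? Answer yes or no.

Run of D on the first 1 characters of w = b:
  step 0: S0  (start)
  step 1: S0  (read b: S0→S0)

After x (step 0): S0. After xy (step 1): S0.
They match, so y = b drives D around a cycle from S0 back to itself; pumping y any number of times keeps D in S0 before reading z, and xyⁱz ∈ L(D) for every i ≥ 0.

yes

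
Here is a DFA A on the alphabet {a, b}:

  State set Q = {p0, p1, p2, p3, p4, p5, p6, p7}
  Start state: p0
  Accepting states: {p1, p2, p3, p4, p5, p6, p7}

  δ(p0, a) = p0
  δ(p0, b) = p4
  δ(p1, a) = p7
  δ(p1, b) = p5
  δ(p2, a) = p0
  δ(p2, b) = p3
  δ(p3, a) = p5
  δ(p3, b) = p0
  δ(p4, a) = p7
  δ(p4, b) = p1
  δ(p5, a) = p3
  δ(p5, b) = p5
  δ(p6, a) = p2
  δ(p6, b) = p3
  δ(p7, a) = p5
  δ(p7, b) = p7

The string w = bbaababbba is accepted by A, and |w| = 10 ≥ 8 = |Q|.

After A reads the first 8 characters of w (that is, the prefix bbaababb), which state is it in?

p4

Run of A on the first 8 characters of w = b b a a b a b b:
  step 0: p0  (start)
  step 1: p4  (read b: p0→p4)
  step 2: p1  (read b: p4→p1)
  step 3: p7  (read a: p1→p7)
  step 4: p5  (read a: p7→p5)
  step 5: p5  (read b: p5→p5)
  step 6: p3  (read a: p5→p3)
  step 7: p0  (read b: p3→p0)
  step 8: p4  (read b: p0→p4)

After reading 8 characters, A is in state p4.
(This kind of state-tracing is the core of the pumping-lemma construction: with 8 states, pigeonhole forces a repeat within the first 8 steps.)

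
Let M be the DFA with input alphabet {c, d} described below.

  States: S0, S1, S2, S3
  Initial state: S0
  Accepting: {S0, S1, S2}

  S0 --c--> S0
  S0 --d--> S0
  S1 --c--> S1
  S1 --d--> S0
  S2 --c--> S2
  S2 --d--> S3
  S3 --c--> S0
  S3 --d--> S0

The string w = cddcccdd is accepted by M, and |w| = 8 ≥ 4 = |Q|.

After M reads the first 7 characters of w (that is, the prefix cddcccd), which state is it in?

S0

Run of M on the first 7 characters of w = c d d c c c d:
  step 0: S0  (start)
  step 1: S0  (read c: S0→S0)
  step 2: S0  (read d: S0→S0)
  step 3: S0  (read d: S0→S0)
  step 4: S0  (read c: S0→S0)
  step 5: S0  (read c: S0→S0)
  step 6: S0  (read c: S0→S0)
  step 7: S0  (read d: S0→S0)

After reading 7 characters, M is in state S0.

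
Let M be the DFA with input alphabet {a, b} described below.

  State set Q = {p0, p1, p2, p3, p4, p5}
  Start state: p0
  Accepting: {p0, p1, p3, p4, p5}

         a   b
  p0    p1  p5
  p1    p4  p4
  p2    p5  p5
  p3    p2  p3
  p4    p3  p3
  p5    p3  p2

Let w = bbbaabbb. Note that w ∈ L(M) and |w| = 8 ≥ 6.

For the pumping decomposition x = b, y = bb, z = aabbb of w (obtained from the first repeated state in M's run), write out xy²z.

xy^2z = b·bb·bb·aabbb = bbbbbaabbb.
Reading y = bb takes M from p5 back to p5, so after x·y·y the machine is still in p5, and z then leads to the accepting state p5. Hence bbbbbaabbb ∈ L(M).

bbbbbaabbb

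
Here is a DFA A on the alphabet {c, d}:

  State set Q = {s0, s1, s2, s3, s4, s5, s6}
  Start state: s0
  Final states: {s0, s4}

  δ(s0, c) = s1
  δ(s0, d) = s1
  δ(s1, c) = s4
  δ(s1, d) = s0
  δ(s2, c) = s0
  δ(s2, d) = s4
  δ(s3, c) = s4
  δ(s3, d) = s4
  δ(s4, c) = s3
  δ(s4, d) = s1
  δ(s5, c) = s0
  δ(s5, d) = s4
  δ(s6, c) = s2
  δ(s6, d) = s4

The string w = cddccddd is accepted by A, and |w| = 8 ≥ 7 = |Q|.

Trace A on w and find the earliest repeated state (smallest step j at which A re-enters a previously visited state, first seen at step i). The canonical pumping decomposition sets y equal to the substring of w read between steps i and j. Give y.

cd

Run of A on w = c d d c c d d d:
  step 0: s0  (start)
  step 1: s1  (read c: s0→s1)
  step 2: s0  (read d: s1→s0)   ← first repeat (s0 seen earlier)
  step 3: s1  (read d: s0→s1)
  step 4: s4  (read c: s1→s4)
  step 5: s3  (read c: s4→s3)
  step 6: s4  (read d: s3→s4)
  step 7: s1  (read d: s4→s1)
  step 8: s0  (read d: s1→s0)

So i = 0, j = 2, giving x = w[0:0] = ε, y = w[0:2] = cd, z = w[2:8] = dccddd.
Check: |xy| = 2 ≤ 7 and |y| = 2 ≥ 1. Reading y takes A from s0 back to s0, so every xyⁱz is accepted.
The DFA has 7 states, so the proof of the pumping lemma guarantees a repeated state among the first 7+1 visited; the segment between the two visits is the pumpable y.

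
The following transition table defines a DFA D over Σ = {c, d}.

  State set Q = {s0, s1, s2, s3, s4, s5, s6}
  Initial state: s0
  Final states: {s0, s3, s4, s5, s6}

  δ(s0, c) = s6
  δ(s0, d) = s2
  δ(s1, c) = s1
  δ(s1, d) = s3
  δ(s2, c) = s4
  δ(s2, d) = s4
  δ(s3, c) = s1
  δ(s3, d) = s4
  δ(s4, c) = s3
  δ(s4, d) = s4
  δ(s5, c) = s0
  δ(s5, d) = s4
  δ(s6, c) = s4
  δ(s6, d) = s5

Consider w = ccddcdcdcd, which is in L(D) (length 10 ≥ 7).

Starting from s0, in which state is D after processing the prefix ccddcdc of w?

Run of D on the first 7 characters of w = c c d d c d c:
  step 0: s0  (start)
  step 1: s6  (read c: s0→s6)
  step 2: s4  (read c: s6→s4)
  step 3: s4  (read d: s4→s4)
  step 4: s4  (read d: s4→s4)
  step 5: s3  (read c: s4→s3)
  step 6: s4  (read d: s3→s4)
  step 7: s3  (read c: s4→s3)

After reading 7 characters, D is in state s3.
(This kind of state-tracing is the core of the pumping-lemma construction: with 7 states, pigeonhole forces a repeat within the first 7 steps.)

s3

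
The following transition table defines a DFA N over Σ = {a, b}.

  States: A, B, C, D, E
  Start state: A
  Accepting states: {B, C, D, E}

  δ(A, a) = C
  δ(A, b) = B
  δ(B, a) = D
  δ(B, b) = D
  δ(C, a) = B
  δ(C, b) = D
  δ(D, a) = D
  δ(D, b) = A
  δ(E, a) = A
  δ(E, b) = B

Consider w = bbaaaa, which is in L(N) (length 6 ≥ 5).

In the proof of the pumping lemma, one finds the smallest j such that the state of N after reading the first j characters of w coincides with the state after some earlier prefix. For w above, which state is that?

State sequence: A -b-> B -b-> D -a-> D -a-> D -a-> D -a-> D
First repeat at step 3: D was already visited.

The earliest repeat is at step j = 3: N is in D, which it already visited at step i = 2.
The DFA has 5 states, so the proof of the pumping lemma guarantees a repeated state among the first 5+1 visited; the segment between the two visits is the pumpable y.

D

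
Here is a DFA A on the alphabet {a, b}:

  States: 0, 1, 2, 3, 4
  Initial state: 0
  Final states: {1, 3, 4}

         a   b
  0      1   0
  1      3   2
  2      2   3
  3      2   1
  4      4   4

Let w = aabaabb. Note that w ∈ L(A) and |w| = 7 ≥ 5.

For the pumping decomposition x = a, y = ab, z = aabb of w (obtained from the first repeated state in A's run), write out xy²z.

aababaabb

xy^2z = a·ab·ab·aabb = aababaabb.
Reading y = ab takes A from 1 back to 1, so after x·y·y the machine is still in 1, and z then leads to the accepting state 1. Hence aababaabb ∈ L(A).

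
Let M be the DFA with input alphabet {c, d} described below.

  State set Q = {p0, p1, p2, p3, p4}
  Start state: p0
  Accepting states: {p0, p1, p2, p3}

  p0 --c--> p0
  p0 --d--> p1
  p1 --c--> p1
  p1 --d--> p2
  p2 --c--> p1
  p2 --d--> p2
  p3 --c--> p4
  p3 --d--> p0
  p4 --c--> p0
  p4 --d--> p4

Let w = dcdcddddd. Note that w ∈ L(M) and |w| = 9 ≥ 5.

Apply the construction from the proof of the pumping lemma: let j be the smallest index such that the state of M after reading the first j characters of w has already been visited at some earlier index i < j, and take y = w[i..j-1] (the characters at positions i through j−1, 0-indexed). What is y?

c

Run of M on w = d c d c d d d d d:
  step 0: p0  (start)
  step 1: p1  (read d: p0→p1)
  step 2: p1  (read c: p1→p1)   ← first repeat (p1 seen earlier)
  step 3: p2  (read d: p1→p2)
  step 4: p1  (read c: p2→p1)
  step 5: p2  (read d: p1→p2)
  step 6: p2  (read d: p2→p2)
  step 7: p2  (read d: p2→p2)
  step 8: p2  (read d: p2→p2)
  step 9: p2  (read d: p2→p2)

So i = 1, j = 2, giving x = w[0:1] = d, y = w[1:2] = c, z = w[2:9] = dcddddd.
Check: |xy| = 2 ≤ 5 and |y| = 1 ≥ 1. Reading y takes M from p1 back to p1, so every xyⁱz is accepted.
Pumping length from the standard proof: p = 5 (the number of states). The repeated state found above gives |xy| = j ≤ 5 and |y| = j − i ≥ 1.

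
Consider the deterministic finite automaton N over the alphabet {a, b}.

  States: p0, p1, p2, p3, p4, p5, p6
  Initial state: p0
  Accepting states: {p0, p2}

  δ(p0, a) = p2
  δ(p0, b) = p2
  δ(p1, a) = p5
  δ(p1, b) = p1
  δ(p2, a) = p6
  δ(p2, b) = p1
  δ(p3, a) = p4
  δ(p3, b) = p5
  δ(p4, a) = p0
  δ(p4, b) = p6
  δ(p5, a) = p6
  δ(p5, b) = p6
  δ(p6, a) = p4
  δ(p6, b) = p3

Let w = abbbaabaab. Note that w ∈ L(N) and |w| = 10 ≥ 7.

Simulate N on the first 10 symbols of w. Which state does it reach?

Run of N on the first 10 characters of w = a b b b a a b a a b:
  step 0: p0  (start)
  step 1: p2  (read a: p0→p2)
  step 2: p1  (read b: p2→p1)
  step 3: p1  (read b: p1→p1)
  step 4: p1  (read b: p1→p1)
  step 5: p5  (read a: p1→p5)
  step 6: p6  (read a: p5→p6)
  step 7: p3  (read b: p6→p3)
  step 8: p4  (read a: p3→p4)
  step 9: p0  (read a: p4→p0)
  step 10: p2  (read b: p0→p2)

After reading 10 characters, N is in state p2.

p2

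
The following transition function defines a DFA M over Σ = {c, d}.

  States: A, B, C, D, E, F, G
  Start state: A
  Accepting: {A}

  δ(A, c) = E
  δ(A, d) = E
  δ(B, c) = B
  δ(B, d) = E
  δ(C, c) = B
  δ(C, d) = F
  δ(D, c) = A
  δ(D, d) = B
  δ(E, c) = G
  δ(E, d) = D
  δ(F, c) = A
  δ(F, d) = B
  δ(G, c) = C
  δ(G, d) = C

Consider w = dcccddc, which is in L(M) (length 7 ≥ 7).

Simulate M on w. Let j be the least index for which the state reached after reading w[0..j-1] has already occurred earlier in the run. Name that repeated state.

State sequence: A -d-> E -c-> G -c-> C -c-> B -d-> E -d-> D -c-> A
First repeat at step 5: E was already visited.

The earliest repeat is at step j = 5: M is in E, which it already visited at step i = 1.
The DFA has 7 states, so the proof of the pumping lemma guarantees a repeated state among the first 7+1 visited; the segment between the two visits is the pumpable y.

E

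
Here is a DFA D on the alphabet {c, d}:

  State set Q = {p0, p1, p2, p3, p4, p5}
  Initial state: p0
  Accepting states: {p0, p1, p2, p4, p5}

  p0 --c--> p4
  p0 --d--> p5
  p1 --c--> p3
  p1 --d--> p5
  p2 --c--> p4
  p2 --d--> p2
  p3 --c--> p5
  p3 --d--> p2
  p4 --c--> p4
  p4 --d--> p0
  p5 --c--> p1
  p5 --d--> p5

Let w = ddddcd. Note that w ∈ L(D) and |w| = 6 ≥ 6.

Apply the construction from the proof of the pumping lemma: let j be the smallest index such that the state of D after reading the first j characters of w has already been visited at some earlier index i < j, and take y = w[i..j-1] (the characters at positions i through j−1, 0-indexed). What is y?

State sequence: p0 -d-> p5 -d-> p5 -d-> p5 -d-> p5 -c-> p1 -d-> p5
First repeat at step 2: p5 was already visited.

So i = 1, j = 2, giving x = w[0:1] = d, y = w[1:2] = d, z = w[2:6] = ddcd.
Check: |xy| = 2 ≤ 6 and |y| = 1 ≥ 1. Reading y takes D from p5 back to p5, so every xyⁱz is accepted.
Since D has 6 states, any run of length ≥ 6 visits 6+1 states, so by pigeonhole some state repeats within the first 6 steps — that repeat gives the pumpable loop.

d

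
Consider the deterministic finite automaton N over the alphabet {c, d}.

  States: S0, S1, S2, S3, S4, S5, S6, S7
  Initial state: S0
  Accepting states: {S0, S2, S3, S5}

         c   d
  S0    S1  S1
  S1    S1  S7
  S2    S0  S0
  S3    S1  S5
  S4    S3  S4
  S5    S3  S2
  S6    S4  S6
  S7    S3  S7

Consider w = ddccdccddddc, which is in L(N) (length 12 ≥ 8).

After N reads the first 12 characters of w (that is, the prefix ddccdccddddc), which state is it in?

S3

State sequence: S0 -d-> S1 -d-> S7 -c-> S3 -c-> S1 -d-> S7 -c-> S3 -c-> S1 -d-> S7 -d-> S7 -d-> S7 -d-> S7 -c-> S3

After reading 12 characters, N is in state S3.
(This kind of state-tracing is the core of the pumping-lemma construction: with 8 states, pigeonhole forces a repeat within the first 8 steps.)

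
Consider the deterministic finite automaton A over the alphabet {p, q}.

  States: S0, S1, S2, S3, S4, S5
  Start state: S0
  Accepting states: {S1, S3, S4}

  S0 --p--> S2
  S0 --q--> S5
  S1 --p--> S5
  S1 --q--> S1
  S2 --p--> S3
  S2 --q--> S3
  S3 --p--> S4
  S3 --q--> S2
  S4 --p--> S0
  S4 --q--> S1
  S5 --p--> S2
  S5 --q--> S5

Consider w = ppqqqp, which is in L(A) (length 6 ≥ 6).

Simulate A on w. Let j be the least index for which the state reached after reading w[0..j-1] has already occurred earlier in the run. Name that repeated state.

S2

State sequence: S0 -p-> S2 -p-> S3 -q-> S2 -q-> S3 -q-> S2 -p-> S3
First repeat at step 3: S2 was already visited.

The earliest repeat is at step j = 3: A is in S2, which it already visited at step i = 1.
The DFA has 6 states, so the proof of the pumping lemma guarantees a repeated state among the first 6+1 visited; the segment between the two visits is the pumpable y.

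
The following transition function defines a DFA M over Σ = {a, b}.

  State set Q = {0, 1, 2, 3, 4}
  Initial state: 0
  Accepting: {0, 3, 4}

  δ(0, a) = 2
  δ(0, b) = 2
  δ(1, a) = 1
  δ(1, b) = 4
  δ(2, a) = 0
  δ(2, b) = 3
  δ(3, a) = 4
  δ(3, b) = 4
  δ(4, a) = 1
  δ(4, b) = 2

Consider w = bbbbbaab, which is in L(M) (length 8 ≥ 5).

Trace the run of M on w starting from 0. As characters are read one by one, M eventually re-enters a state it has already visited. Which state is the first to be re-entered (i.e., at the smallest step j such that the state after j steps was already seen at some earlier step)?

2

State sequence: 0 -b-> 2 -b-> 3 -b-> 4 -b-> 2 -b-> 3 -a-> 4 -a-> 1 -b-> 4
First repeat at step 4: 2 was already visited.

The earliest repeat is at step j = 4: M is in 2, which it already visited at step i = 1.
The DFA has 5 states, so the proof of the pumping lemma guarantees a repeated state among the first 5+1 visited; the segment between the two visits is the pumpable y.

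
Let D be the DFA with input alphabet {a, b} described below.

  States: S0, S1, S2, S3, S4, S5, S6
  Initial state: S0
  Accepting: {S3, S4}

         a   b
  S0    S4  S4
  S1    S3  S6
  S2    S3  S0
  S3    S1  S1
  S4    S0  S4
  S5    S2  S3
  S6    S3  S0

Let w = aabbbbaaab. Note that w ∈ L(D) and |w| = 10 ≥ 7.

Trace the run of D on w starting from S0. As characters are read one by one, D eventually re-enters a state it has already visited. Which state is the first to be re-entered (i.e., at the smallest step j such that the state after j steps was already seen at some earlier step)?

S0

Run of D on w = a a b b b b a a a b:
  step 0: S0  (start)
  step 1: S4  (read a: S0→S4)
  step 2: S0  (read a: S4→S0)   ← first repeat (S0 seen earlier)
  step 3: S4  (read b: S0→S4)
  step 4: S4  (read b: S4→S4)
  step 5: S4  (read b: S4→S4)
  step 6: S4  (read b: S4→S4)
  step 7: S0  (read a: S4→S0)
  step 8: S4  (read a: S0→S4)
  step 9: S0  (read a: S4→S0)
  step 10: S4  (read b: S0→S4)

The earliest repeat is at step j = 2: D is in S0, which it already visited at step i = 0.
The DFA has 7 states, so the proof of the pumping lemma guarantees a repeated state among the first 7+1 visited; the segment between the two visits is the pumpable y.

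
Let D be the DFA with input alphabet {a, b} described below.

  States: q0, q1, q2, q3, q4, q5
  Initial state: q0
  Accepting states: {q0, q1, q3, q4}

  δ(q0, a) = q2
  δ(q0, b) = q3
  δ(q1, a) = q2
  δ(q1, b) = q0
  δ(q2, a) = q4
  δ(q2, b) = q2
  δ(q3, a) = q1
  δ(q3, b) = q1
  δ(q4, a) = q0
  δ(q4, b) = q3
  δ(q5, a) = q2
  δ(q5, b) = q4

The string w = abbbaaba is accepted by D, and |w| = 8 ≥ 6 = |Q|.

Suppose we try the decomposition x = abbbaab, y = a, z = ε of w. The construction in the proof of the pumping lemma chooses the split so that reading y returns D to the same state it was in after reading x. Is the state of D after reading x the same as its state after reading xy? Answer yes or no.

no

Run of D on the first 8 characters of w = a b b b a a b a:
  step 0: q0  (start)
  step 1: q2  (read a: q0→q2)
  step 2: q2  (read b: q2→q2)
  step 3: q2  (read b: q2→q2)
  step 4: q2  (read b: q2→q2)
  step 5: q4  (read a: q2→q4)
  step 6: q0  (read a: q4→q0)
  step 7: q3  (read b: q0→q3)
  step 8: q1  (read a: q3→q1)

After x (step 7): q3. After xy (step 8): q1.
They differ (q3 ≠ q1), so y is not a cycle from the state after x; this split is not the one the pumping-lemma construction produces, and pumping y need not keep the string in L(D).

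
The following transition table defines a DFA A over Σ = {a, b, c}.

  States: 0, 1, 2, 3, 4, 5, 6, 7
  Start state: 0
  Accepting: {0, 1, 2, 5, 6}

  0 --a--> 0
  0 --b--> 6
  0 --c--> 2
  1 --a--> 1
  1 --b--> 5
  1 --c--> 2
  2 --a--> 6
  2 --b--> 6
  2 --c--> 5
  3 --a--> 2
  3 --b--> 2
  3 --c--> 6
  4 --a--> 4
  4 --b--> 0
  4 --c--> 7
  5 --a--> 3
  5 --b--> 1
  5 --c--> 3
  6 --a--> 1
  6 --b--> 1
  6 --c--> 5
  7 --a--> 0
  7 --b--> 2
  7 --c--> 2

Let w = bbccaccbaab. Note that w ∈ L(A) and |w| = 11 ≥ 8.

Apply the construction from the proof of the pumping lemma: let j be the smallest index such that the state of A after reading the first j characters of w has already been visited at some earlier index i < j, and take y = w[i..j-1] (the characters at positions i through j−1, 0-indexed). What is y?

Run of A on w = b b c c a c c b a a b:
  step 0: 0  (start)
  step 1: 6  (read b: 0→6)
  step 2: 1  (read b: 6→1)
  step 3: 2  (read c: 1→2)
  step 4: 5  (read c: 2→5)
  step 5: 3  (read a: 5→3)
  step 6: 6  (read c: 3→6)   ← first repeat (6 seen earlier)
  step 7: 5  (read c: 6→5)
  step 8: 1  (read b: 5→1)
  step 9: 1  (read a: 1→1)
  step 10: 1  (read a: 1→1)
  step 11: 5  (read b: 1→5)

So i = 1, j = 6, giving x = w[0:1] = b, y = w[1:6] = bccac, z = w[6:11] = cbaab.
Check: |xy| = 6 ≤ 8 and |y| = 5 ≥ 1. Reading y takes A from 6 back to 6, so every xyⁱz is accepted.
Pumping length from the standard proof: p = 8 (the number of states). The repeated state found above gives |xy| = j ≤ 8 and |y| = j − i ≥ 1.

bccac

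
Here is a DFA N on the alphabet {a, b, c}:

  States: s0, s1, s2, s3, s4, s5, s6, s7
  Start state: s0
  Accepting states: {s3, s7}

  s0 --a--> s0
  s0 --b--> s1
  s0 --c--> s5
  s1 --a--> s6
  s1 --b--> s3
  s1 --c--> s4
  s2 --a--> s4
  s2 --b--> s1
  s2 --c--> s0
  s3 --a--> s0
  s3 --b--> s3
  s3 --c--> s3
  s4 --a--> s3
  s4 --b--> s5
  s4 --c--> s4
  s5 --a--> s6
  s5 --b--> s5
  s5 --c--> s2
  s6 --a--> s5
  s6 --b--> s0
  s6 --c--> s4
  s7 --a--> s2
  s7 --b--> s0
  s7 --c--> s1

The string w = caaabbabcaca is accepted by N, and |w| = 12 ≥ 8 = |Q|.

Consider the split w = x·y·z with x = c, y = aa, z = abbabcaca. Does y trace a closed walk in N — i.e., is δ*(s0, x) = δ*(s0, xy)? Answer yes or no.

yes

State sequence: s0 -c-> s5 -a-> s6 -a-> s5

After x (step 1): s5. After xy (step 3): s5.
They match, so y = aa drives N around a cycle from s5 back to itself; pumping y any number of times keeps N in s5 before reading z, and xyⁱz ∈ L(N) for every i ≥ 0.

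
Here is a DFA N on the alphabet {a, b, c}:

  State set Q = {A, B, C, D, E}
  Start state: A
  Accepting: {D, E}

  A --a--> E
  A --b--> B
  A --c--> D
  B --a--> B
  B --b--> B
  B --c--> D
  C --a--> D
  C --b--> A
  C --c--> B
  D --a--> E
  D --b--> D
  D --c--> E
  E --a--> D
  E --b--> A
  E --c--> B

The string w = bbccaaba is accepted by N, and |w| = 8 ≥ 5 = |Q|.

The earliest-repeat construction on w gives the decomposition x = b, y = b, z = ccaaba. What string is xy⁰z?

xy⁰z = xz = b·ccaaba = bccaaba.
Reading y = b takes N from B back to B, so after x the machine is still in B, and z then leads to the accepting state E. Hence bccaaba ∈ L(N).

bccaaba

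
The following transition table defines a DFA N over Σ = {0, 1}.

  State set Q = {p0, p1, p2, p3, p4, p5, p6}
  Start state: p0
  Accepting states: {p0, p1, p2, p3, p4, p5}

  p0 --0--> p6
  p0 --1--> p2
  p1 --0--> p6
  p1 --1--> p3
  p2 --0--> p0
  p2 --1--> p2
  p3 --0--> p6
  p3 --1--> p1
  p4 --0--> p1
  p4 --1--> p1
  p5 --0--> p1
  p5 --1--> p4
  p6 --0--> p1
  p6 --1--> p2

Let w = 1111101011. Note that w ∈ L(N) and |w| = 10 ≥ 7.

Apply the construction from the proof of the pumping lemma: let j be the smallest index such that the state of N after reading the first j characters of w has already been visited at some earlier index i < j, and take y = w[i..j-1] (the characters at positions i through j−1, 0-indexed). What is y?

State sequence: p0 -1-> p2 -1-> p2 -1-> p2 -1-> p2 -1-> p2 -0-> p0 -1-> p2 -0-> p0 -1-> p2 -1-> p2
First repeat at step 2: p2 was already visited.

So i = 1, j = 2, giving x = w[0:1] = 1, y = w[1:2] = 1, z = w[2:10] = 11101011.
Check: |xy| = 2 ≤ 7 and |y| = 1 ≥ 1. Reading y takes N from p2 back to p2, so every xyⁱz is accepted.
Pumping length from the standard proof: p = 7 (the number of states). The repeated state found above gives |xy| = j ≤ 7 and |y| = j − i ≥ 1.

1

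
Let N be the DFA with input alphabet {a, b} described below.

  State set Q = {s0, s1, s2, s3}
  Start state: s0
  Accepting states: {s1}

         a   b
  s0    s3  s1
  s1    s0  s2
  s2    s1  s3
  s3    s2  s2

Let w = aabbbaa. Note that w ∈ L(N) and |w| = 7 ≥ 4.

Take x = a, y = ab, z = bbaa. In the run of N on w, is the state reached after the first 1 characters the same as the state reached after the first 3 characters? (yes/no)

yes

Run of N on the first 3 characters of w = a a b:
  step 0: s0  (start)
  step 1: s3  (read a: s0→s3)
  step 2: s2  (read a: s3→s2)
  step 3: s3  (read b: s2→s3)

After x (step 1): s3. After xy (step 3): s3.
They match, so y = ab drives N around a cycle from s3 back to itself; pumping y any number of times keeps N in s3 before reading z, and xyⁱz ∈ L(N) for every i ≥ 0.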